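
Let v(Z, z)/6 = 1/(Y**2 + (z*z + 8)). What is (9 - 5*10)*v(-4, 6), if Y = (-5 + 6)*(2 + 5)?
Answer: -82/31 ≈ -2.6452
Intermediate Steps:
Y = 7 (Y = 1*7 = 7)
v(Z, z) = 6/(57 + z**2) (v(Z, z) = 6/(7**2 + (z*z + 8)) = 6/(49 + (z**2 + 8)) = 6/(49 + (8 + z**2)) = 6/(57 + z**2))
(9 - 5*10)*v(-4, 6) = (9 - 5*10)*(6/(57 + 6**2)) = (9 - 50)*(6/(57 + 36)) = -246/93 = -41*2/31 = -82/31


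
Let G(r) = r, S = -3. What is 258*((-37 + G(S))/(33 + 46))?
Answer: -10320/79 ≈ -130.63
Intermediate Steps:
258*((-37 + G(S))/(33 + 46)) = 258*((-37 - 3)/(33 + 46)) = 258*(-40/79) = -10320/79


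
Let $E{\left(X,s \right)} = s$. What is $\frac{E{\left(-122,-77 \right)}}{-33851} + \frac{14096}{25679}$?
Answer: $\frac{479140979}{869259829} \approx 0.55121$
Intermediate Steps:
$\frac{E{\left(-122,-77 \right)}}{-33851} + \frac{14096}{25679} = - \frac{77}{-33851} + \frac{14096}{25679} = \left(-77\right) \left(- \frac{1}{33851}\right) + 14096 \cdot \frac{1}{25679} = \frac{77}{33851} + \frac{14096}{25679} = \frac{479140979}{869259829}$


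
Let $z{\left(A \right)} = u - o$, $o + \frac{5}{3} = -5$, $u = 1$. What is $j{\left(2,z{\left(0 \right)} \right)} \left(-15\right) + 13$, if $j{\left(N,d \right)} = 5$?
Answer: $-62$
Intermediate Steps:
$o = - \frac{20}{3}$ ($o = - \frac{5}{3} - 5 = - \frac{20}{3} \approx -6.6667$)
$z{\left(A \right)} = \frac{23}{3}$ ($z{\left(A \right)} = 1 - - \frac{20}{3} = 1 + \frac{20}{3} = \frac{23}{3}$)
$j{\left(2,z{\left(0 \right)} \right)} \left(-15\right) + 13 = 5 \left(-15\right) + 13 = -75 + 13 = -62$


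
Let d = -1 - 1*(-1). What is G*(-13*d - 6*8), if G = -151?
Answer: 7248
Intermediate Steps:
d = 0 (d = -1 + 1 = 0)
G*(-13*d - 6*8) = -151*(-13*0 - 6*8) = -151*(0 - 48) = -151*(-48) = 7248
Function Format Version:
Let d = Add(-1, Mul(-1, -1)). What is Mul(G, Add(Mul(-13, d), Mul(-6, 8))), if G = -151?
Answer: 7248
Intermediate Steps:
d = 0 (d = Add(-1, 1) = 0)
Mul(G, Add(Mul(-13, d), Mul(-6, 8))) = Mul(-151, Add(Mul(-13, 0), Mul(-6, 8))) = Mul(-151, Add(0, -48)) = Mul(-151, -48) = 7248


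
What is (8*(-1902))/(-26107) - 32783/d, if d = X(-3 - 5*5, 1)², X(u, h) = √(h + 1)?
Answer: -855835349/52214 ≈ -16391.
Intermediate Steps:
X(u, h) = √(1 + h)
d = 2 (d = (√(1 + 1))² = (√2)² = 2)
(8*(-1902))/(-26107) - 32783/d = (8*(-1902))/(-26107) - 32783/2 = -15216*(-1/26107) - 32783*½ = 15216/26107 - 32783/2 = -855835349/52214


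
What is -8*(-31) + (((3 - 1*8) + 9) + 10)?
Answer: 262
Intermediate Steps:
-8*(-31) + (((3 - 1*8) + 9) + 10) = 248 + (((3 - 8) + 9) + 10) = 248 + ((-5 + 9) + 10) = 248 + (4 + 10) = 248 + 14 = 262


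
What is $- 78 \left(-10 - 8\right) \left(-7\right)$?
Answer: $-9828$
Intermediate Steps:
$- 78 \left(-10 - 8\right) \left(-7\right) = \left(-78\right) \left(-18\right) \left(-7\right) = 1404 \left(-7\right) = -9828$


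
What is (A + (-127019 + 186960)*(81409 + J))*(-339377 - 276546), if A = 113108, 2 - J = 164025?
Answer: 3049959949600718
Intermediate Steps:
J = -164023 (J = 2 - 1*164025 = 2 - 164025 = -164023)
(A + (-127019 + 186960)*(81409 + J))*(-339377 - 276546) = (113108 + (-127019 + 186960)*(81409 - 164023))*(-339377 - 276546) = (113108 + 59941*(-82614))*(-615923) = (113108 - 4951965774)*(-615923) = -4951852666*(-615923) = 3049959949600718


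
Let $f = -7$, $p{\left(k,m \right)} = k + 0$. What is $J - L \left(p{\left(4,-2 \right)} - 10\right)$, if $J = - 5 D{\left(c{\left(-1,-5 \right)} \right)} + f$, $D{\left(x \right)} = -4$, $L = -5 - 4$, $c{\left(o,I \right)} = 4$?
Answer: $-41$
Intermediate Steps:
$L = -9$ ($L = -5 - 4 = -9$)
$p{\left(k,m \right)} = k$
$J = 13$ ($J = \left(-5\right) \left(-4\right) - 7 = 20 - 7 = 13$)
$J - L \left(p{\left(4,-2 \right)} - 10\right) = 13 - - 9 \left(4 - 10\right) = 13 - \left(-9\right) \left(-6\right) = 13 - 54 = -41$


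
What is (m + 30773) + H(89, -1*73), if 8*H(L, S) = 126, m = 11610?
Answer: 169595/4 ≈ 42399.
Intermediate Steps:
H(L, S) = 63/4 (H(L, S) = (1/8)*126 = 63/4)
(m + 30773) + H(89, -1*73) = (11610 + 30773) + 63/4 = 42383 + 63/4 = 169595/4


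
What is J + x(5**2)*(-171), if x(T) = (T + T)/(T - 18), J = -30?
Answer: -8760/7 ≈ -1251.4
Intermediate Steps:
x(T) = 2*T/(-18 + T) (x(T) = (2*T)/(-18 + T) = 2*T/(-18 + T))
J + x(5**2)*(-171) = -30 + (2*5**2/(-18 + 5**2))*(-171) = -30 + (2*25/(-18 + 25))*(-171) = -30 + (2*25/7)*(-171) = -30 + (2*25*(1/7))*(-171) = -30 + (50/7)*(-171) = -30 - 8550/7 = -8760/7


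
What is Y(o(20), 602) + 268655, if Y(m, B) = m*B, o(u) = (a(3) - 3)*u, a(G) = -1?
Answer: 220495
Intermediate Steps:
o(u) = -4*u (o(u) = (-1 - 3)*u = -4*u)
Y(m, B) = B*m
Y(o(20), 602) + 268655 = 602*(-4*20) + 268655 = 602*(-80) + 268655 = -48160 + 268655 = 220495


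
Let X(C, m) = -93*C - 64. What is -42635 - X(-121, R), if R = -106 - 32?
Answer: -53824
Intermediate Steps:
R = -138
X(C, m) = -64 - 93*C
-42635 - X(-121, R) = -42635 - (-64 - 93*(-121)) = -42635 - (-64 + 11253) = -42635 - 1*11189 = -42635 - 11189 = -53824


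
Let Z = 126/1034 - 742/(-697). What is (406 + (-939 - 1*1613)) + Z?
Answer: -772881429/360349 ≈ -2144.8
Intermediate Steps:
Z = 427525/360349 (Z = 126*(1/1034) - 742*(-1/697) = 63/517 + 742/697 = 427525/360349 ≈ 1.1864)
(406 + (-939 - 1*1613)) + Z = (406 + (-939 - 1*1613)) + 427525/360349 = (406 + (-939 - 1613)) + 427525/360349 = (406 - 2552) + 427525/360349 = -2146 + 427525/360349 = -772881429/360349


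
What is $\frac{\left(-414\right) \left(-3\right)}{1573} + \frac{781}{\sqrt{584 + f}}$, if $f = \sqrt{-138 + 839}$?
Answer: $\frac{1242}{1573} + \frac{781}{\sqrt{584 + \sqrt{701}}} \approx 32.399$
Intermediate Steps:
$f = \sqrt{701} \approx 26.476$
$\frac{\left(-414\right) \left(-3\right)}{1573} + \frac{781}{\sqrt{584 + f}} = \frac{\left(-414\right) \left(-3\right)}{1573} + \frac{781}{\sqrt{584 + \sqrt{701}}} = 1242 \cdot \frac{1}{1573} + \frac{781}{\sqrt{584 + \sqrt{701}}} = \frac{1242}{1573} + \frac{781}{\sqrt{584 + \sqrt{701}}}$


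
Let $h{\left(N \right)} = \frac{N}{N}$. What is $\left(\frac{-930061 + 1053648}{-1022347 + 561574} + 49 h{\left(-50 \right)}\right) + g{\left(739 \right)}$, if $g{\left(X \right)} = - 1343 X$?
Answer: $- \frac{457284150431}{460773} \approx -9.9243 \cdot 10^{5}$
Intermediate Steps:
$h{\left(N \right)} = 1$
$\left(\frac{-930061 + 1053648}{-1022347 + 561574} + 49 h{\left(-50 \right)}\right) + g{\left(739 \right)} = \left(\frac{-930061 + 1053648}{-1022347 + 561574} + 49 \cdot 1\right) - 992477 = \left(\frac{123587}{-460773} + 49\right) - 992477 = \left(123587 \left(- \frac{1}{460773}\right) + 49\right) - 992477 = \left(- \frac{123587}{460773} + 49\right) - 992477 = \frac{22454290}{460773} - 992477 = - \frac{457284150431}{460773}$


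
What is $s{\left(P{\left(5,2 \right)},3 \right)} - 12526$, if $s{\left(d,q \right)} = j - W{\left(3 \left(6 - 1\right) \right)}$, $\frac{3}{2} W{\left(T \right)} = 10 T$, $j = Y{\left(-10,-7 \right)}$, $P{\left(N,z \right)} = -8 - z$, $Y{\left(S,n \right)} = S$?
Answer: $-12636$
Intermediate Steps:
$j = -10$
$W{\left(T \right)} = \frac{20 T}{3}$ ($W{\left(T \right)} = \frac{2 \cdot 10 T}{3} = \frac{20 T}{3}$)
$s{\left(d,q \right)} = -110$ ($s{\left(d,q \right)} = -10 - \frac{20 \cdot 3 \left(6 - 1\right)}{3} = -10 - \frac{20 \cdot 3 \cdot 5}{3} = -10 - \frac{20}{3} \cdot 15 = -10 - 100 = -110$)
$s{\left(P{\left(5,2 \right)},3 \right)} - 12526 = -110 - 12526 = -12636$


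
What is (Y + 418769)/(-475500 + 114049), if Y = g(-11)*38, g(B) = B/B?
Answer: -418807/361451 ≈ -1.1587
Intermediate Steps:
g(B) = 1
Y = 38 (Y = 1*38 = 38)
(Y + 418769)/(-475500 + 114049) = (38 + 418769)/(-475500 + 114049) = 418807/(-361451) = 418807*(-1/361451) = -418807/361451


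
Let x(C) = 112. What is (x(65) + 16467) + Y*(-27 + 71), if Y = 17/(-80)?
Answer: 331393/20 ≈ 16570.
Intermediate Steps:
Y = -17/80 (Y = 17*(-1/80) = -17/80 ≈ -0.21250)
(x(65) + 16467) + Y*(-27 + 71) = (112 + 16467) - 17*(-27 + 71)/80 = 16579 - 17/80*44 = 16579 - 187/20 = 331393/20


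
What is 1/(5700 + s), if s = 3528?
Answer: 1/9228 ≈ 0.00010837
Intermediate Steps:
1/(5700 + s) = 1/(5700 + 3528) = 1/9228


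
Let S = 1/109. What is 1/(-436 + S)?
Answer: -109/47523 ≈ -0.0022936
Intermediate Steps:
S = 1/109 ≈ 0.0091743
1/(-436 + S) = 1/(-436 + 1/109) = 1/(-47523/109) = -109/47523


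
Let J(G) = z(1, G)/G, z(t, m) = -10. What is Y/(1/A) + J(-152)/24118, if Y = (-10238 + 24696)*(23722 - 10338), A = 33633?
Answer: 11929291164269232773/1832968 ≈ 6.5082e+12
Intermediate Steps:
J(G) = -10/G
Y = 193505872 (Y = 14458*13384 = 193505872)
Y/(1/A) + J(-152)/24118 = 193505872/(1/33633) - 10/(-152)/24118 = 193505872/(1/33633) - 10*(-1/152)*(1/24118) = 193505872*33633 + (5/76)*(1/24118) = 6508182992976 + 5/1832968 = 11929291164269232773/1832968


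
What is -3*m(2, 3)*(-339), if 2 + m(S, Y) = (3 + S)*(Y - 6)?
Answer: -17289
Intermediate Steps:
m(S, Y) = -2 + (-6 + Y)*(3 + S) (m(S, Y) = -2 + (3 + S)*(Y - 6) = -2 + (3 + S)*(-6 + Y) = -2 + (-6 + Y)*(3 + S))
-3*m(2, 3)*(-339) = -3*(-20 - 6*2 + 3*3 + 2*3)*(-339) = -3*(-20 - 12 + 9 + 6)*(-339) = -(-51)*(-339) = -3*5763 = -17289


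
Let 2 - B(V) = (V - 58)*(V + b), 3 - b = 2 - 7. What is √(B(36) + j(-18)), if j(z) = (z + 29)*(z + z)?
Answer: √574 ≈ 23.958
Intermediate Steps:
b = 8 (b = 3 - (2 - 7) = 3 - 1*(-5) = 3 + 5 = 8)
j(z) = 2*z*(29 + z) (j(z) = (29 + z)*(2*z) = 2*z*(29 + z))
B(V) = 2 - (-58 + V)*(8 + V) (B(V) = 2 - (V - 58)*(V + 8) = 2 - (-58 + V)*(8 + V))
√(B(36) + j(-18)) = √((466 - 1*36² + 50*36) + 2*(-18)*(29 - 18)) = √((466 - 1*1296 + 1800) + 2*(-18)*11) = √((466 - 1296 + 1800) - 396) = √(970 - 396) = √574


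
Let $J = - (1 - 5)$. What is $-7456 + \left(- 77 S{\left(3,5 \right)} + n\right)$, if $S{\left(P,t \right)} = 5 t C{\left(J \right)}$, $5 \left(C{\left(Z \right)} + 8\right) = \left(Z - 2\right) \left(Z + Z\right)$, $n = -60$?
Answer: $1724$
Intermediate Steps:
$J = 4$ ($J = \left(-1\right) \left(-4\right) = 4$)
$C{\left(Z \right)} = -8 + \frac{2 Z \left(-2 + Z\right)}{5}$ ($C{\left(Z \right)} = -8 + \frac{\left(Z - 2\right) \left(Z + Z\right)}{5} = -8 + \frac{\left(-2 + Z\right) 2 Z}{5} = -8 + \frac{2 Z \left(-2 + Z\right)}{5}$)
$S{\left(P,t \right)} = - 24 t$ ($S{\left(P,t \right)} = 5 t \left(-8 - \frac{16}{5} + \frac{2 \cdot 4^{2}}{5}\right) = 5 t \left(-8 - \frac{16}{5} + \frac{2}{5} \cdot 16\right) = 5 t \left(-8 - \frac{16}{5} + \frac{32}{5}\right) = 5 t \left(- \frac{24}{5}\right) = - 24 t$)
$-7456 + \left(- 77 S{\left(3,5 \right)} + n\right) = -7456 - \left(60 + 77 \left(\left(-24\right) 5\right)\right) = -7456 - -9180 = -7456 + \left(9240 - 60\right) = -7456 + 9180 = 1724$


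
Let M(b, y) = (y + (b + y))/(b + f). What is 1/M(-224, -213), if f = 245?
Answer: -21/650 ≈ -0.032308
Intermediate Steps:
M(b, y) = (b + 2*y)/(245 + b) (M(b, y) = (y + (b + y))/(b + 245) = (b + 2*y)/(245 + b))
1/M(-224, -213) = 1/((-224 + 2*(-213))/(245 - 224)) = 1/((-224 - 426)/21) = 1/((1/21)*(-650)) = 1/(-650/21) = -21/650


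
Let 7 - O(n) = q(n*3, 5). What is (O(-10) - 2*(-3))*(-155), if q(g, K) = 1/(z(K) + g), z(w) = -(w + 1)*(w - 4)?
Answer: -72695/36 ≈ -2019.3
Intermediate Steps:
z(w) = -(1 + w)*(-4 + w)
q(g, K) = 1/(4 + g - K² + 3*K) (q(g, K) = 1/((4 - K² + 3*K) + g) = 1/(4 + g - K² + 3*K))
O(n) = 7 - 1/(-6 + 3*n) (O(n) = 7 - 1/(4 + n*3 - 1*5² + 3*5) = 7 - 1/(4 + 3*n - 1*25 + 15) = 7 - 1/(4 + 3*n - 25 + 15) = 7 - 1/(-6 + 3*n))
(O(-10) - 2*(-3))*(-155) = ((-43 + 21*(-10))/(3*(-2 - 10)) - 2*(-3))*(-155) = ((⅓)*(-43 - 210)/(-12) + 6)*(-155) = ((⅓)*(-1/12)*(-253) + 6)*(-155) = (253/36 + 6)*(-155) = (469/36)*(-155) = -72695/36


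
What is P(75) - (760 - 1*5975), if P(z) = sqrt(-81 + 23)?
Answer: 5215 + I*sqrt(58) ≈ 5215.0 + 7.6158*I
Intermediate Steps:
P(z) = I*sqrt(58) (P(z) = sqrt(-58) = I*sqrt(58))
P(75) - (760 - 1*5975) = I*sqrt(58) - (760 - 1*5975) = I*sqrt(58) - (760 - 5975) = I*sqrt(58) - 1*(-5215) = I*sqrt(58) + 5215 = 5215 + I*sqrt(58)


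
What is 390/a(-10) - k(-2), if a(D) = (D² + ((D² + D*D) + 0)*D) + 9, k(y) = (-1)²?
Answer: -2281/1891 ≈ -1.2062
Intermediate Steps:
k(y) = 1
a(D) = 9 + D² + 2*D³ (a(D) = (D² + ((D² + D²) + 0)*D) + 9 = (D² + (2*D² + 0)*D) + 9 = (D² + (2*D²)*D) + 9 = (D² + 2*D³) + 9 = 9 + D² + 2*D³)
390/a(-10) - k(-2) = 390/(9 + (-10)² + 2*(-10)³) - 1*1 = 390/(9 + 100 + 2*(-1000)) - 1 = 390/(9 + 100 - 2000) - 1 = 390/(-1891) - 1 = 390*(-1/1891) - 1 = -390/1891 - 1 = -2281/1891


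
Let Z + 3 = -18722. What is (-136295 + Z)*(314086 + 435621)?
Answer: -116219579140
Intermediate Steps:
Z = -18725 (Z = -3 - 18722 = -18725)
(-136295 + Z)*(314086 + 435621) = (-136295 - 18725)*(314086 + 435621) = -155020*749707 = -116219579140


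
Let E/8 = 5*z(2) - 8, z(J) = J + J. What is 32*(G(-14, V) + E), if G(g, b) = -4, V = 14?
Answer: 2944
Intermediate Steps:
z(J) = 2*J
E = 96 (E = 8*(5*(2*2) - 8) = 8*(5*4 - 8) = 8*(20 - 8) = 8*12 = 96)
32*(G(-14, V) + E) = 32*(-4 + 96) = 32*92 = 2944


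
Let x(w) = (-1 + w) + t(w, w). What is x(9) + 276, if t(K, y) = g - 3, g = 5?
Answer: 286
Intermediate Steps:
t(K, y) = 2 (t(K, y) = 5 - 3 = 2)
x(w) = 1 + w (x(w) = (-1 + w) + 2 = 1 + w)
x(9) + 276 = (1 + 9) + 276 = 10 + 276 = 286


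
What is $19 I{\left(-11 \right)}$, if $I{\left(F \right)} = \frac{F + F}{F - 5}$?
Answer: $\frac{209}{8} \approx 26.125$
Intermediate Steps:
$I{\left(F \right)} = \frac{2 F}{-5 + F}$
$19 I{\left(-11 \right)} = 19 \cdot 2 \left(-11\right) \frac{1}{-5 - 11} = 19 \cdot 2 \left(-11\right) \frac{1}{-16} = 19 \cdot 2 \left(-11\right) \left(- \frac{1}{16}\right) = 19 \cdot \frac{11}{8} = \frac{209}{8}$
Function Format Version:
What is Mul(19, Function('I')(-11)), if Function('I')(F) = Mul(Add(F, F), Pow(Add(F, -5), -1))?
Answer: Rational(209, 8) ≈ 26.125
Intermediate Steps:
Function('I')(F) = Mul(2, F, Pow(Add(-5, F), -1)) (Function('I')(F) = Mul(Mul(2, F), Pow(Add(-5, F), -1)) = Mul(2, F, Pow(Add(-5, F), -1)))
Mul(19, Function('I')(-11)) = Mul(19, Mul(2, -11, Pow(Add(-5, -11), -1))) = Mul(19, Mul(2, -11, Pow(-16, -1))) = Mul(19, Mul(2, -11, Rational(-1, 16))) = Mul(19, Rational(11, 8)) = Rational(209, 8)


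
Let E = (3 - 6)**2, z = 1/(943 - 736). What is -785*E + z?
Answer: -1462454/207 ≈ -7065.0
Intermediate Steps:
z = 1/207 ≈ 0.0048309
E = 9 (E = (-3)**2 = 9)
-785*E + z = -785*9 + 1/207 = -7065 + 1/207 = -1462454/207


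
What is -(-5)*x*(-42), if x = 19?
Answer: -3990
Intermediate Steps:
-(-5)*x*(-42) = -(-5)*19*(-42) = -1*(-95)*(-42) = 95*(-42) = -3990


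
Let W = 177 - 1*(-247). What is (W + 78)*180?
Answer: 90360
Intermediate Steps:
W = 424 (W = 177 + 247 = 424)
(W + 78)*180 = (424 + 78)*180 = 502*180 = 90360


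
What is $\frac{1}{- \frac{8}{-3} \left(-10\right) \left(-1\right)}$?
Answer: $\frac{3}{80} \approx 0.0375$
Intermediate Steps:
$\frac{1}{- \frac{8}{-3} \left(-10\right) \left(-1\right)} = \frac{1}{\left(-8\right) \left(- \frac{1}{3}\right) \left(-10\right) \left(-1\right)} = \frac{1}{\frac{8}{3} \left(-10\right) \left(-1\right)} = \frac{1}{\left(- \frac{80}{3}\right) \left(-1\right)} = \frac{1}{\frac{80}{3}} = \frac{3}{80}$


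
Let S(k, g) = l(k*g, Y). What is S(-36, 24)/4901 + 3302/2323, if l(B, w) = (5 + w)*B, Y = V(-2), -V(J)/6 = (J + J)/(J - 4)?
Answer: 14176030/11385023 ≈ 1.2451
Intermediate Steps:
V(J) = -12*J/(-4 + J) (V(J) = -6*(J + J)/(J - 4) = -6*2*J/(-4 + J) = -12*J/(-4 + J))
Y = -4 (Y = -12*(-2)/(-4 - 2) = -12*(-2)/(-6) = -12*(-2)*(-⅙) = -4)
l(B, w) = B*(5 + w)
S(k, g) = g*k (S(k, g) = (k*g)*(5 - 4) = (g*k)*1 = g*k)
S(-36, 24)/4901 + 3302/2323 = (24*(-36))/4901 + 3302/2323 = -864*1/4901 + 3302*(1/2323) = -864/4901 + 3302/2323 = 14176030/11385023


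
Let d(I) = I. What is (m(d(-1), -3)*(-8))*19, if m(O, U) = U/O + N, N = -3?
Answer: 0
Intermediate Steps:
m(O, U) = -3 + U/O (m(O, U) = U/O - 3 = -3 + U/O)
(m(d(-1), -3)*(-8))*19 = ((-3 - 3/(-1))*(-8))*19 = ((-3 - 3*(-1))*(-8))*19 = ((-3 + 3)*(-8))*19 = (0*(-8))*19 = 0*19 = 0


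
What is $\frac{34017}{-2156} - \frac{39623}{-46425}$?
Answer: $- \frac{1493812037}{100092300} \approx -14.924$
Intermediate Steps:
$\frac{34017}{-2156} - \frac{39623}{-46425} = 34017 \left(- \frac{1}{2156}\right) - - \frac{39623}{46425} = - \frac{34017}{2156} + \frac{39623}{46425} = - \frac{1493812037}{100092300}$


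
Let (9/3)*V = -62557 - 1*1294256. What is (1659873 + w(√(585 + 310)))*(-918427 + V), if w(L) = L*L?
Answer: -2276411376064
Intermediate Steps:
V = -452271 (V = (-62557 - 1*1294256)/3 = (-62557 - 1294256)/3 = (⅓)*(-1356813) = -452271)
w(L) = L²
(1659873 + w(√(585 + 310)))*(-918427 + V) = (1659873 + (√(585 + 310))²)*(-918427 - 452271) = (1659873 + (√895)²)*(-1370698) = (1659873 + 895)*(-1370698) = 1660768*(-1370698) = -2276411376064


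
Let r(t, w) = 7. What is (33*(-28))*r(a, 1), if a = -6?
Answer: -6468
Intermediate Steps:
(33*(-28))*r(a, 1) = (33*(-28))*7 = -924*7 = -6468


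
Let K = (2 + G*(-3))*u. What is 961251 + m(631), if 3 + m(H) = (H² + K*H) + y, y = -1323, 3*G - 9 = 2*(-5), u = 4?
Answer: 1365658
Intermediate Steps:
G = -⅓ (G = 3 + (2*(-5))/3 = 3 + (⅓)*(-10) = 3 - 10/3 = -⅓ ≈ -0.33333)
K = 12 (K = (2 - ⅓*(-3))*4 = (2 + 1)*4 = 3*4 = 12)
m(H) = -1326 + H² + 12*H (m(H) = -3 + ((H² + 12*H) - 1323) = -3 + (-1323 + H² + 12*H) = -1326 + H² + 12*H)
961251 + m(631) = 961251 + (-1326 + 631² + 12*631) = 961251 + (-1326 + 398161 + 7572) = 961251 + 404407 = 1365658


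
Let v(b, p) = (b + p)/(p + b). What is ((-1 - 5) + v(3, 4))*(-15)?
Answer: 75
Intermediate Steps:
v(b, p) = 1 (v(b, p) = (b + p)/(b + p) = 1)
((-1 - 5) + v(3, 4))*(-15) = ((-1 - 5) + 1)*(-15) = (-6 + 1)*(-15) = -5*(-15) = 75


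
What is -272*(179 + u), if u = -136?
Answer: -11696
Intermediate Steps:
-272*(179 + u) = -272*(179 - 136) = -272*43 = -11696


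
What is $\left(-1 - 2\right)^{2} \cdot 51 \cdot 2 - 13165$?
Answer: $-12247$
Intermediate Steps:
$\left(-1 - 2\right)^{2} \cdot 51 \cdot 2 - 13165 = \left(-3\right)^{2} \cdot 102 - 13165 = 9 \cdot 102 - 13165 = 918 - 13165 = -12247$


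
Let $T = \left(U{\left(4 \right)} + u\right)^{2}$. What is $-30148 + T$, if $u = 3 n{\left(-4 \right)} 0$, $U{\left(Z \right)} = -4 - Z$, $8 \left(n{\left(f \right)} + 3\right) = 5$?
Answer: $-30084$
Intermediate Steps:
$n{\left(f \right)} = - \frac{19}{8}$ ($n{\left(f \right)} = -3 + \frac{1}{8} \cdot 5 = -3 + \frac{5}{8} = - \frac{19}{8}$)
$u = 0$ ($u = 3 \left(- \frac{19}{8}\right) 0 = \left(- \frac{57}{8}\right) 0 = 0$)
$T = 64$ ($T = \left(\left(-4 - 4\right) + 0\right)^{2} = \left(-8 + 0\right)^{2} = \left(-8\right)^{2} = 64$)
$-30148 + T = -30148 + 64 = -30084$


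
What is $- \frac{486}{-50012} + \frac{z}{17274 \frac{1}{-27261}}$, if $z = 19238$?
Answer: $- \frac{2185720072521}{71992274} \approx -30360.0$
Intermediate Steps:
$- \frac{486}{-50012} + \frac{z}{17274 \frac{1}{-27261}} = - \frac{486}{-50012} + \frac{19238}{17274 \frac{1}{-27261}} = \left(-486\right) \left(- \frac{1}{50012}\right) + \frac{19238}{17274 \left(- \frac{1}{27261}\right)} = \frac{243}{25006} + \frac{19238}{- \frac{5758}{9087}} = \frac{243}{25006} + 19238 \left(- \frac{9087}{5758}\right) = \frac{243}{25006} - \frac{87407853}{2879} = - \frac{2185720072521}{71992274}$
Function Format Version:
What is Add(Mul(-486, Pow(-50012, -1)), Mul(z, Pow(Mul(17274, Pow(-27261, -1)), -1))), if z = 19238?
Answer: Rational(-2185720072521, 71992274) ≈ -30360.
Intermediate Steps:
Add(Mul(-486, Pow(-50012, -1)), Mul(z, Pow(Mul(17274, Pow(-27261, -1)), -1))) = Add(Mul(-486, Pow(-50012, -1)), Mul(19238, Pow(Mul(17274, Pow(-27261, -1)), -1))) = Add(Mul(-486, Rational(-1, 50012)), Mul(19238, Pow(Mul(17274, Rational(-1, 27261)), -1))) = Add(Rational(243, 25006), Mul(19238, Pow(Rational(-5758, 9087), -1))) = Add(Rational(243, 25006), Mul(19238, Rational(-9087, 5758))) = Add(Rational(243, 25006), Rational(-87407853, 2879)) = Rational(-2185720072521, 71992274)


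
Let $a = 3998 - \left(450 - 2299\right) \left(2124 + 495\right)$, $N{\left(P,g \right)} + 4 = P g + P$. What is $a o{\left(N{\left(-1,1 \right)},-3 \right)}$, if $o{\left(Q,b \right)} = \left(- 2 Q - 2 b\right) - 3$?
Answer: $72697935$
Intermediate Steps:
$N{\left(P,g \right)} = -4 + P + P g$ ($N{\left(P,g \right)} = -4 + \left(P g + P\right) = -4 + \left(P + P g\right) = -4 + P + P g$)
$o{\left(Q,b \right)} = -3 - 2 Q - 2 b$
$a = 4846529$ ($a = 3998 - \left(-1849\right) 2619 = 3998 - -4842531 = 3998 + 4842531 = 4846529$)
$a o{\left(N{\left(-1,1 \right)},-3 \right)} = 4846529 \left(-3 - 2 \left(-4 - 1 - 1\right) - -6\right) = 4846529 \left(-3 - 2 \left(-4 - 1 - 1\right) + 6\right) = 4846529 \left(-3 - -12 + 6\right) = 4846529 \left(-3 + 12 + 6\right) = 4846529 \cdot 15 = 72697935$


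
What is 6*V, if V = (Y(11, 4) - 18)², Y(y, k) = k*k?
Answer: 24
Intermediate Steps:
Y(y, k) = k²
V = 4 (V = (4² - 18)² = (16 - 18)² = (-2)² = 4)
6*V = 6*4 = 24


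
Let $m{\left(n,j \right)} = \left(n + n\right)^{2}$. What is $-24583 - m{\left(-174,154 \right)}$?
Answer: $-145687$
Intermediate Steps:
$m{\left(n,j \right)} = 4 n^{2}$ ($m{\left(n,j \right)} = \left(2 n\right)^{2} = 4 n^{2}$)
$-24583 - m{\left(-174,154 \right)} = -24583 - 4 \left(-174\right)^{2} = -24583 - 4 \cdot 30276 = -24583 - 121104 = -145687$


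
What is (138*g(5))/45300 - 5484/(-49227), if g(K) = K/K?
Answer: 14178807/123887950 ≈ 0.11445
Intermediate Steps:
g(K) = 1
(138*g(5))/45300 - 5484/(-49227) = (138*1)/45300 - 5484/(-49227) = 138*(1/45300) - 5484*(-1/49227) = 23/7550 + 1828/16409 = 14178807/123887950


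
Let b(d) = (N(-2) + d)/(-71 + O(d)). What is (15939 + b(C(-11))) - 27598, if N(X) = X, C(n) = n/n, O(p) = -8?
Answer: -921060/79 ≈ -11659.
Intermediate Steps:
C(n) = 1
b(d) = 2/79 - d/79 (b(d) = (-2 + d)/(-71 - 8) = (-2 + d)/(-79) = (-2 + d)*(-1/79) = 2/79 - d/79)
(15939 + b(C(-11))) - 27598 = (15939 + (2/79 - 1/79*1)) - 27598 = (15939 + (2/79 - 1/79)) - 27598 = (15939 + 1/79) - 27598 = 1259182/79 - 27598 = -921060/79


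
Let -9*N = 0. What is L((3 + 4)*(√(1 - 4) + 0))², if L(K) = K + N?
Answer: -147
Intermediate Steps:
N = 0 (N = -⅑*0 = 0)
L(K) = K (L(K) = K + 0 = K)
L((3 + 4)*(√(1 - 4) + 0))² = ((3 + 4)*(√(1 - 4) + 0))² = (7*(√(-3) + 0))² = (7*(I*√3 + 0))² = (7*(I*√3))² = (7*I*√3)² = -147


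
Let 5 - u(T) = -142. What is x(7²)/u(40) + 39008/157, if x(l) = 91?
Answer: 821209/3297 ≈ 249.08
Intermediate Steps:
u(T) = 147 (u(T) = 5 - 1*(-142) = 5 + 142 = 147)
x(7²)/u(40) + 39008/157 = 91/147 + 39008/157 = 91*(1/147) + 39008*(1/157) = 13/21 + 39008/157 = 821209/3297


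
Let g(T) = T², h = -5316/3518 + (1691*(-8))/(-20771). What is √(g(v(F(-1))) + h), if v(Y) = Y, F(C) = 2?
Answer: 3*√465760049114990/36536189 ≈ 1.7721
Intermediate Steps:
h = -31413566/36536189 (h = -5316*1/3518 - 13528*(-1/20771) = -2658/1759 + 13528/20771 = -31413566/36536189 ≈ -0.85979)
√(g(v(F(-1))) + h) = √(2² - 31413566/36536189) = √(4 - 31413566/36536189) = √(114731190/36536189) = 3*√465760049114990/36536189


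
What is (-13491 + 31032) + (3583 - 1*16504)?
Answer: 4620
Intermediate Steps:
(-13491 + 31032) + (3583 - 1*16504) = 17541 + (3583 - 16504) = 17541 - 12921 = 4620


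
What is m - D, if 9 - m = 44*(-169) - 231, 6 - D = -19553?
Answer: -11883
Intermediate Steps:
D = 19559 (D = 6 - 1*(-19553) = 6 + 19553 = 19559)
m = 7676 (m = 9 - (44*(-169) - 231) = 9 - (-7436 - 231) = 9 - 1*(-7667) = 9 + 7667 = 7676)
m - D = 7676 - 1*19559 = 7676 - 19559 = -11883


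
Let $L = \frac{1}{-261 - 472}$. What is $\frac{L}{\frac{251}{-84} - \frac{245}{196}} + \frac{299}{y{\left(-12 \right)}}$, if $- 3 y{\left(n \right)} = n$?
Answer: $\frac{19505947}{260948} \approx 74.75$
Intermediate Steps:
$L = - \frac{1}{733}$ ($L = \frac{1}{-733} = - \frac{1}{733} \approx -0.0013643$)
$y{\left(n \right)} = - \frac{n}{3}$
$\frac{L}{\frac{251}{-84} - \frac{245}{196}} + \frac{299}{y{\left(-12 \right)}} = - \frac{1}{733 \left(\frac{251}{-84} - \frac{245}{196}\right)} + \frac{299}{\left(- \frac{1}{3}\right) \left(-12\right)} = - \frac{1}{733 \left(251 \left(- \frac{1}{84}\right) - \frac{5}{4}\right)} + \frac{299}{4} = - \frac{1}{733 \left(- \frac{251}{84} - \frac{5}{4}\right)} + 299 \cdot \frac{1}{4} = - \frac{1}{733 \left(- \frac{89}{21}\right)} + \frac{299}{4} = \left(- \frac{1}{733}\right) \left(- \frac{21}{89}\right) + \frac{299}{4} = \frac{21}{65237} + \frac{299}{4} = \frac{19505947}{260948}$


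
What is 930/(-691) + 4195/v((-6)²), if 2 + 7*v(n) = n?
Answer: 20259595/23494 ≈ 862.33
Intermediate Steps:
v(n) = -2/7 + n/7
930/(-691) + 4195/v((-6)²) = 930/(-691) + 4195/(-2/7 + (⅐)*(-6)²) = 930*(-1/691) + 4195/(-2/7 + (⅐)*36) = -930/691 + 4195/(-2/7 + 36/7) = -930/691 + 4195/(34/7) = -930/691 + 4195*(7/34) = -930/691 + 29365/34 = 20259595/23494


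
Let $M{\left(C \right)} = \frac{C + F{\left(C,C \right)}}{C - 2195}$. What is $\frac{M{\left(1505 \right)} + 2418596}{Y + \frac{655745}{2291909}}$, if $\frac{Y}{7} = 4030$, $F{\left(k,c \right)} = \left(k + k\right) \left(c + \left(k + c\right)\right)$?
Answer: $\frac{758731700403553}{8922446391630} \approx 85.036$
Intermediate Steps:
$F{\left(k,c \right)} = 2 k \left(k + 2 c\right)$ ($F{\left(k,c \right)} = 2 k \left(c + \left(c + k\right)\right) = 2 k \left(k + 2 c\right)$)
$Y = 28210$ ($Y = 7 \cdot 4030 = 28210$)
$M{\left(C \right)} = \frac{C + 6 C^{2}}{-2195 + C}$ ($M{\left(C \right)} = \frac{C + 2 C \left(C + 2 C\right)}{C - 2195} = \frac{C + 2 C 3 C}{-2195 + C} = \frac{C + 6 C^{2}}{-2195 + C}$)
$\frac{M{\left(1505 \right)} + 2418596}{Y + \frac{655745}{2291909}} = \frac{\frac{1505 \left(1 + 6 \cdot 1505\right)}{-2195 + 1505} + 2418596}{28210 + \frac{655745}{2291909}} = \frac{\frac{1505 \left(1 + 9030\right)}{-690} + 2418596}{28210 + 655745 \cdot \frac{1}{2291909}} = \frac{1505 \left(- \frac{1}{690}\right) 9031 + 2418596}{28210 + \frac{655745}{2291909}} = \frac{- \frac{2718331}{138} + 2418596}{\frac{64655408635}{2291909}} = \frac{331047917}{138} \cdot \frac{2291909}{64655408635} = \frac{758731700403553}{8922446391630}$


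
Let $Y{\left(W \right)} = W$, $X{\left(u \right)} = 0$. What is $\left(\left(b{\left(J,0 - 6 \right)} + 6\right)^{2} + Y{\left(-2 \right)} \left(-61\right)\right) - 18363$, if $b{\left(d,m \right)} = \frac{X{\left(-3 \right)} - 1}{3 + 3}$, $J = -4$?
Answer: $- \frac{655451}{36} \approx -18207.0$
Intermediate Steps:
$b{\left(d,m \right)} = - \frac{1}{6}$ ($b{\left(d,m \right)} = \frac{0 - 1}{3 + 3} = - \frac{1}{6}$)
$\left(\left(b{\left(J,0 - 6 \right)} + 6\right)^{2} + Y{\left(-2 \right)} \left(-61\right)\right) - 18363 = \left(\left(- \frac{1}{6} + 6\right)^{2} - -122\right) - 18363 = \left(\left(\frac{35}{6}\right)^{2} + 122\right) - 18363 = \left(\frac{1225}{36} + 122\right) - 18363 = \frac{5617}{36} - 18363 = - \frac{655451}{36}$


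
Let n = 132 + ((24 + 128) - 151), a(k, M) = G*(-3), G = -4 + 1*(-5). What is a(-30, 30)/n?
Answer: 27/133 ≈ 0.20301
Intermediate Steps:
G = -9 (G = -4 - 5 = -9)
a(k, M) = 27 (a(k, M) = -9*(-3) = 27)
n = 133 (n = 132 + (152 - 151) = 132 + 1 = 133)
a(-30, 30)/n = 27/133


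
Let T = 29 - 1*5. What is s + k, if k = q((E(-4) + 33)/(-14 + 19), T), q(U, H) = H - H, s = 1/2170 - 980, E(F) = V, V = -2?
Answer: -2126599/2170 ≈ -980.00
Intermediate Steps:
E(F) = -2
T = 24 (T = 29 - 5 = 24)
s = -2126599/2170 (s = 1/2170 - 980 = -2126599/2170 ≈ -980.00)
q(U, H) = 0
k = 0
s + k = -2126599/2170 + 0 = -2126599/2170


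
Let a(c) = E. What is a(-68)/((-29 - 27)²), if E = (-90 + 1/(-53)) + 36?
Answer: -409/23744 ≈ -0.017225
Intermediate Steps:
E = -2863/53 (E = (-90 - 1/53) + 36 = -4771/53 + 36 = -2863/53 ≈ -54.019)
a(c) = -2863/53
a(-68)/((-29 - 27)²) = -2863/(53*(-29 - 27)²) = -2863/(53*((-56)²)) = -2863/53/3136 = -2863/53*1/3136 = -409/23744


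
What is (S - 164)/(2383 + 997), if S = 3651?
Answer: 3487/3380 ≈ 1.0317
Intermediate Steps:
(S - 164)/(2383 + 997) = (3651 - 164)/(2383 + 997) = 3487/3380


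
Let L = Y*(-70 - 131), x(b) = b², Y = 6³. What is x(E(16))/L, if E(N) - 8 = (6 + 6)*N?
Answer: -5000/5427 ≈ -0.92132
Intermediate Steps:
Y = 216
E(N) = 8 + 12*N (E(N) = 8 + (6 + 6)*N = 8 + 12*N)
L = -43416 (L = 216*(-70 - 131) = 216*(-201) = -43416)
x(E(16))/L = (8 + 12*16)²/(-43416) = (8 + 192)²*(-1/43416) = 200²*(-1/43416) = 40000*(-1/43416) = -5000/5427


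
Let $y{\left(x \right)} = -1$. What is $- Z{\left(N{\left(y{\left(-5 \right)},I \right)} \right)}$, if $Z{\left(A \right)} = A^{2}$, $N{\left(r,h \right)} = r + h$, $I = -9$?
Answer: $-100$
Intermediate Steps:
$N{\left(r,h \right)} = h + r$
$- Z{\left(N{\left(y{\left(-5 \right)},I \right)} \right)} = - \left(-9 - 1\right)^{2} = - \left(-10\right)^{2} = \left(-1\right) 100 = -100$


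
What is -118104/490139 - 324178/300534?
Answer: -15543463/11778621 ≈ -1.3196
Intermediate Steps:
-118104/490139 - 324178/300534 = -118104*1/490139 - 324178*1/300534 = -3192/13247 - 162089/150267 = -15543463/11778621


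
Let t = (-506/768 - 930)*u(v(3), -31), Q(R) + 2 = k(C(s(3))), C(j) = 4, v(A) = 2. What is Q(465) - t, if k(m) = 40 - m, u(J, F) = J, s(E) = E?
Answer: 363901/192 ≈ 1895.3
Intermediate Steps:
Q(R) = 34 (Q(R) = -2 + (40 - 1*4) = -2 + (40 - 4) = -2 + 36 = 34)
t = -357373/192 (t = (-506/768 - 930)*2 = (-506*1/768 - 930)*2 = (-253/384 - 930)*2 = -357373/384*2 = -357373/192 ≈ -1861.3)
Q(465) - t = 34 - 1*(-357373/192) = 34 + 357373/192 = 363901/192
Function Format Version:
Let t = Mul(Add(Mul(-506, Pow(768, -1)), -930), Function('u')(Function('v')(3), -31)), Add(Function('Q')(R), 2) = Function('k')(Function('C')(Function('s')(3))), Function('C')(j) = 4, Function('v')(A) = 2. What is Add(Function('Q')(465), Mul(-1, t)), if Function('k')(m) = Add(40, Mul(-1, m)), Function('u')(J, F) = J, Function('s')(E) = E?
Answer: Rational(363901, 192) ≈ 1895.3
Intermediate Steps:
Function('Q')(R) = 34 (Function('Q')(R) = Add(-2, Add(40, Mul(-1, 4))) = Add(-2, Add(40, -4)) = Add(-2, 36) = 34)
t = Rational(-357373, 192) (t = Mul(Add(Mul(-506, Pow(768, -1)), -930), 2) = Mul(Add(Mul(-506, Rational(1, 768)), -930), 2) = Mul(Add(Rational(-253, 384), -930), 2) = Mul(Rational(-357373, 384), 2) = Rational(-357373, 192) ≈ -1861.3)
Add(Function('Q')(465), Mul(-1, t)) = Add(34, Mul(-1, Rational(-357373, 192))) = Add(34, Rational(357373, 192)) = Rational(363901, 192)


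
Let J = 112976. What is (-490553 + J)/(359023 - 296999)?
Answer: -377577/62024 ≈ -6.0876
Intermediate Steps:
(-490553 + J)/(359023 - 296999) = (-490553 + 112976)/(359023 - 296999) = -377577/62024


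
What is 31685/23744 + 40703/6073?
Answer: 1158875037/144197312 ≈ 8.0367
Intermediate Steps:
31685/23744 + 40703/6073 = 1158875037/144197312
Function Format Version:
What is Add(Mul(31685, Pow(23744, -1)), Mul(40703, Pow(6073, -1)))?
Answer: Rational(1158875037, 144197312) ≈ 8.0367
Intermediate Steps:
Add(Mul(31685, Pow(23744, -1)), Mul(40703, Pow(6073, -1))) = Add(Mul(31685, Rational(1, 23744)), Mul(40703, Rational(1, 6073))) = Add(Rational(31685, 23744), Rational(40703, 6073)) = Rational(1158875037, 144197312)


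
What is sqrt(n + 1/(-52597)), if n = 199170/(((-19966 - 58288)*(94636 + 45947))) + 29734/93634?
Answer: sqrt(6472533548477216510837228737190780997)/4514947006268480903 ≈ 0.56349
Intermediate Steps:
n = 27257541578534/85840390255499 (n = 199170/((-78254*140583)) + 29734*(1/93634) = 199170/(-11001182082) + 14867/46817 = 199170*(-1/11001182082) + 14867/46817 = -33195/1833530347 + 14867/46817 = 27257541578534/85840390255499 ≈ 0.31754)
sqrt(n + 1/(-52597)) = sqrt(27257541578534/85840390255499 + 1/(-52597)) = sqrt(27257541578534/85840390255499 - 1/52597) = sqrt(1433579074015897299/4514947006268480903) = sqrt(6472533548477216510837228737190780997)/4514947006268480903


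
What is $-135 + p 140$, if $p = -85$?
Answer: $-12035$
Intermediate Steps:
$-135 + p 140 = -135 - 11900 = -12035$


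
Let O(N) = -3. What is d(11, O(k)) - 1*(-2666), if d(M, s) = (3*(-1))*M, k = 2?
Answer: 2633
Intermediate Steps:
d(M, s) = -3*M
d(11, O(k)) - 1*(-2666) = -3*11 - 1*(-2666) = -33 + 2666 = 2633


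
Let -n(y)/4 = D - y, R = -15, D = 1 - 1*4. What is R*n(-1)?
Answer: -120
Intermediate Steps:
D = -3 (D = 1 - 4 = -3)
n(y) = 12 + 4*y (n(y) = -4*(-3 - y) = 12 + 4*y)
R*n(-1) = -15*(12 + 4*(-1)) = -15*(12 - 4) = -15*8 = -120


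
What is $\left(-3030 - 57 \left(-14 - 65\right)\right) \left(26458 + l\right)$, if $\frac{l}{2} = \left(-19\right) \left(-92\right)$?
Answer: $44122242$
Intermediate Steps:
$l = 3496$ ($l = 2 \left(\left(-19\right) \left(-92\right)\right) = 2 \cdot 1748 = 3496$)
$\left(-3030 - 57 \left(-14 - 65\right)\right) \left(26458 + l\right) = \left(-3030 - 57 \left(-14 - 65\right)\right) \left(26458 + 3496\right) = \left(-3030 - -4503\right) 29954 = \left(-3030 + 4503\right) 29954 = 1473 \cdot 29954 = 44122242$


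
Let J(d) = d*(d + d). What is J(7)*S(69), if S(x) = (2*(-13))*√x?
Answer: -2548*√69 ≈ -21165.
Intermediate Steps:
J(d) = 2*d² (J(d) = d*(2*d) = 2*d²)
S(x) = -26*√x
J(7)*S(69) = (2*7²)*(-26*√69) = (2*49)*(-26*√69) = 98*(-26*√69) = -2548*√69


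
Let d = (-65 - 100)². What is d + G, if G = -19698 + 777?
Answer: 8304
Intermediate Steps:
d = 27225 (d = (-165)² = 27225)
G = -18921
d + G = 27225 - 18921 = 8304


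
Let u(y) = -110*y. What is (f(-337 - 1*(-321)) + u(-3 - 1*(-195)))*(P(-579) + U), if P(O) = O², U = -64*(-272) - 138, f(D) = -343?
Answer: -7565943593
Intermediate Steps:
U = 17270 (U = 17408 - 138 = 17270)
(f(-337 - 1*(-321)) + u(-3 - 1*(-195)))*(P(-579) + U) = (-343 - 110*(-3 - 1*(-195)))*((-579)² + 17270) = (-343 - 110*(-3 + 195))*(335241 + 17270) = (-343 - 110*192)*352511 = (-343 - 21120)*352511 = -21463*352511 = -7565943593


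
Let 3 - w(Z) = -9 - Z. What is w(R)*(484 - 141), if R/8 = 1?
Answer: 6860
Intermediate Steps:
R = 8 (R = 8*1 = 8)
w(Z) = 12 + Z (w(Z) = 3 - (-9 - Z) = 3 + (9 + Z) = 12 + Z)
w(R)*(484 - 141) = (12 + 8)*(484 - 141) = 20*343 = 6860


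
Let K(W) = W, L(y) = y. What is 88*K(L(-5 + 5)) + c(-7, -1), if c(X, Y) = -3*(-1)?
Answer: 3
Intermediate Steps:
c(X, Y) = 3
88*K(L(-5 + 5)) + c(-7, -1) = 88*(-5 + 5) + 3 = 88*0 + 3 = 0 + 3 = 3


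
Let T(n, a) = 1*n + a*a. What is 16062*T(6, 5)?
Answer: 497922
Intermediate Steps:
T(n, a) = n + a²
16062*T(6, 5) = 16062*(6 + 5²) = 16062*(6 + 25) = 16062*31 = 497922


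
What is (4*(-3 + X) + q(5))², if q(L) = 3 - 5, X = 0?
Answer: 196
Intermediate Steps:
q(L) = -2
(4*(-3 + X) + q(5))² = (4*(-3 + 0) - 2)² = (4*(-3) - 2)² = (-12 - 2)² = (-14)² = 196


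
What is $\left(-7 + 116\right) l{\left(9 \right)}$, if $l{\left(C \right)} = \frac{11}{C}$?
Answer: $\frac{1199}{9} \approx 133.22$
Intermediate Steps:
$\left(-7 + 116\right) l{\left(9 \right)} = \left(-7 + 116\right) \frac{11}{9} = 109 \cdot 11 \cdot \frac{1}{9} = 109 \cdot \frac{11}{9} = \frac{1199}{9}$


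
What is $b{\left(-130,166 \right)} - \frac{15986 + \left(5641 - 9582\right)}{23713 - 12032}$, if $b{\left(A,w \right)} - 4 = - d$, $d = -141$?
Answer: $\frac{1681700}{11681} \approx 143.97$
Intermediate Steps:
$b{\left(A,w \right)} = 145$ ($b{\left(A,w \right)} = 4 - -141 = 4 + 141 = 145$)
$b{\left(-130,166 \right)} - \frac{15986 + \left(5641 - 9582\right)}{23713 - 12032} = 145 - \frac{15986 + \left(5641 - 9582\right)}{23713 - 12032} = 145 - \frac{15986 - 3941}{11681} = 145 - 12045 \cdot \frac{1}{11681} = 145 - \frac{12045}{11681} = \frac{1681700}{11681}$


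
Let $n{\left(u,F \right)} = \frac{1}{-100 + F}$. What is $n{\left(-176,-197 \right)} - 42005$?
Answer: $- \frac{12475486}{297} \approx -42005.0$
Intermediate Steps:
$n{\left(-176,-197 \right)} - 42005 = \frac{1}{-100 - 197} - 42005 = \frac{1}{-297} - 42005 = - \frac{1}{297} - 42005 = - \frac{12475486}{297}$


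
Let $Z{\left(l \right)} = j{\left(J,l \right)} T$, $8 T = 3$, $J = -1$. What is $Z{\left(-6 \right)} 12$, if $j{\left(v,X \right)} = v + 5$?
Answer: $18$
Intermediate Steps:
$T = \frac{3}{8}$ ($T = \frac{1}{8} \cdot 3 = \frac{3}{8} \approx 0.375$)
$j{\left(v,X \right)} = 5 + v$
$Z{\left(l \right)} = \frac{3}{2}$ ($Z{\left(l \right)} = \left(5 - 1\right) \frac{3}{8} = 4 \cdot \frac{3}{8} = \frac{3}{2}$)
$Z{\left(-6 \right)} 12 = \frac{3}{2} \cdot 12 = 18$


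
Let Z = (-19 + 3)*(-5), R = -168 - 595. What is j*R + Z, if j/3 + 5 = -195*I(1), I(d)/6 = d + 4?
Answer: 13402175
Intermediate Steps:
I(d) = 24 + 6*d (I(d) = 6*(d + 4) = 6*(4 + d) = 24 + 6*d)
j = -17565 (j = -15 + 3*(-195*(24 + 6*1)) = -15 + 3*(-195*(24 + 6)) = -15 + 3*(-195*30) = -15 + 3*(-5850) = -15 - 17550 = -17565)
R = -763
Z = 80 (Z = -16*(-5) = 80)
j*R + Z = -17565*(-763) + 80 = 13402095 + 80 = 13402175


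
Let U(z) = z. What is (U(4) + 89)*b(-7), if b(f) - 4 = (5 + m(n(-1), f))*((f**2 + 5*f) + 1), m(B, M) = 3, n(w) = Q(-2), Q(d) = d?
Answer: 11532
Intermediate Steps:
n(w) = -2
b(f) = 12 + 8*f**2 + 40*f (b(f) = 4 + (5 + 3)*((f**2 + 5*f) + 1) = 4 + 8*(1 + f**2 + 5*f) = 4 + (8 + 8*f**2 + 40*f) = 12 + 8*f**2 + 40*f)
(U(4) + 89)*b(-7) = (4 + 89)*(12 + 8*(-7)**2 + 40*(-7)) = 93*(12 + 8*49 - 280) = 93*(12 + 392 - 280) = 93*124 = 11532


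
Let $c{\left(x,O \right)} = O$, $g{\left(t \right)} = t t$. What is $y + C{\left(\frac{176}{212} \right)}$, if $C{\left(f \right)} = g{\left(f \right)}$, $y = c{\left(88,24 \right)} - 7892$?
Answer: $- \frac{22099276}{2809} \approx -7867.3$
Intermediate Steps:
$g{\left(t \right)} = t^{2}$
$y = -7868$ ($y = 24 - 7892 = -7868$)
$C{\left(f \right)} = f^{2}$
$y + C{\left(\frac{176}{212} \right)} = -7868 + \left(\frac{176}{212}\right)^{2} = -7868 + \left(176 \cdot \frac{1}{212}\right)^{2} = -7868 + \left(\frac{44}{53}\right)^{2} = -7868 + \frac{1936}{2809} = - \frac{22099276}{2809}$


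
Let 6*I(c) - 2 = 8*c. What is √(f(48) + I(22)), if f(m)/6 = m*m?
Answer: √124683/3 ≈ 117.70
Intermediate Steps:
I(c) = ⅓ + 4*c/3 (I(c) = ⅓ + (8*c)/6 = ⅓ + 4*c/3)
f(m) = 6*m² (f(m) = 6*(m*m) = 6*m²)
√(f(48) + I(22)) = √(6*48² + (⅓ + (4/3)*22)) = √(6*2304 + (⅓ + 88/3)) = √(13824 + 89/3) = √(41561/3) = √124683/3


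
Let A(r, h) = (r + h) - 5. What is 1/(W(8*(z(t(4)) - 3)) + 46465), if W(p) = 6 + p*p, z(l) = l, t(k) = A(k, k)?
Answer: 1/46471 ≈ 2.1519e-5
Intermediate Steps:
A(r, h) = -5 + h + r (A(r, h) = (h + r) - 5 = -5 + h + r)
t(k) = -5 + 2*k (t(k) = -5 + k + k = -5 + 2*k)
W(p) = 6 + p**2
1/(W(8*(z(t(4)) - 3)) + 46465) = 1/((6 + (8*((-5 + 2*4) - 3))**2) + 46465) = 1/((6 + (8*((-5 + 8) - 3))**2) + 46465) = 1/((6 + (8*(3 - 3))**2) + 46465) = 1/((6 + (8*0)**2) + 46465) = 1/((6 + 0**2) + 46465) = 1/((6 + 0) + 46465) = 1/(6 + 46465) = 1/46471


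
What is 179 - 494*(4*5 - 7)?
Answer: -6243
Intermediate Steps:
179 - 494*(4*5 - 7) = 179 - 494*(20 - 7) = 179 - 494*13 = 179 - 6422 = -6243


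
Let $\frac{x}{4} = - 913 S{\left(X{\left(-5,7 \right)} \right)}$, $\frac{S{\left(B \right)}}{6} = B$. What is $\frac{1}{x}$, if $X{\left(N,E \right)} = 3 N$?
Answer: $\frac{1}{328680} \approx 3.0425 \cdot 10^{-6}$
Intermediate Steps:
$S{\left(B \right)} = 6 B$
$x = 328680$ ($x = 4 \left(- 913 \cdot 6 \cdot 3 \left(-5\right)\right) = 4 \left(- 913 \cdot 6 \left(-15\right)\right) = 4 \left(\left(-913\right) \left(-90\right)\right) = 4 \cdot 82170 = 328680$)
$\frac{1}{x} = \frac{1}{328680}$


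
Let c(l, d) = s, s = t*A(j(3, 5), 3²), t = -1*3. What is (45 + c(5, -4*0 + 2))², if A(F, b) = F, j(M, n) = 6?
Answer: 729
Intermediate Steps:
t = -3
s = -18 (s = -3*6 = -18)
c(l, d) = -18
(45 + c(5, -4*0 + 2))² = (45 - 18)² = 27² = 729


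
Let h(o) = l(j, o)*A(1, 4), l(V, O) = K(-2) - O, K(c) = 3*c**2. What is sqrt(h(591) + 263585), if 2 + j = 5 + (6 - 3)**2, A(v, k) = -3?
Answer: sqrt(265322) ≈ 515.09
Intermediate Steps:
j = 12 (j = -2 + (5 + (6 - 3)**2) = -2 + (5 + 3**2) = -2 + (5 + 9) = -2 + 14 = 12)
l(V, O) = 12 - O (l(V, O) = 3*(-2)**2 - O = 3*4 - O = 12 - O)
h(o) = -36 + 3*o (h(o) = (12 - o)*(-3) = -36 + 3*o)
sqrt(h(591) + 263585) = sqrt((-36 + 3*591) + 263585) = sqrt((-36 + 1773) + 263585) = sqrt(1737 + 263585) = sqrt(265322)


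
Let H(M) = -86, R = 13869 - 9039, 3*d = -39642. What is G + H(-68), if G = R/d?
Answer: -570617/6607 ≈ -86.365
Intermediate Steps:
d = -13214 (d = (⅓)*(-39642) = -13214)
R = 4830
G = -2415/6607 (G = 4830/(-13214) = 4830*(-1/13214) = -2415/6607 ≈ -0.36552)
G + H(-68) = -2415/6607 - 86 = -570617/6607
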